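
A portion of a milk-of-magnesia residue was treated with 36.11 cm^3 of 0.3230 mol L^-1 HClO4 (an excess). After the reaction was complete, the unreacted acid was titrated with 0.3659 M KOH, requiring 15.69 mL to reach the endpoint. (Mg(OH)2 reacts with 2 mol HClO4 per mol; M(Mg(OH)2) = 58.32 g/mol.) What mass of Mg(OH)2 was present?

0.173 g

Total n(HClO4) added = 0.3230 x 0.03611 = 0.01166 mol.
n(KOH) used = 0.3659 x 0.01569 = 0.005741 mol, which equals the excess n(HClO4).
So n(HClO4) consumed by the sample = 0.01166 - 0.005741 = 0.005923 mol.
n(Mg(OH)2) = 0.005923 / 2 = 0.002961 mol.
mass = 0.002961 mol x 58.32 g/mol = 0.173 g.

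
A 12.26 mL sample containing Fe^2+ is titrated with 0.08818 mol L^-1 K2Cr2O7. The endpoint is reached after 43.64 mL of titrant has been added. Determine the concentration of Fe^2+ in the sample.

n(K2Cr2O7) = 0.08818 x 0.04364 = 0.003848 mol.
From the balanced equation, 1 mol K2Cr2O7 reacts with 6 mol Fe^2+, so n(Fe^2+) = 0.003848 x 6/1 = 0.02309 mol.
[Fe^2+] = 0.02309 / 0.01226 L = 1.88 M.

1.88 M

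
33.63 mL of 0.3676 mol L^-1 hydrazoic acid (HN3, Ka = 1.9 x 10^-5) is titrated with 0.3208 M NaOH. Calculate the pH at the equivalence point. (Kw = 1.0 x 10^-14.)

8.98

n(HN3) = 0.3676 x 0.03363 = 0.01236 mol; V(NaOH) at equivalence = 0.01236/0.3208 = 0.03854 L.
At equivalence all the acid is converted to N3-; total volume = 0.03363 + 0.03854 = 0.07217 L, so [N3-] = 0.01236/0.07217 = 0.1713 M.
Kb = Kw/Ka = 1.0e-14 / 1.9 x 10^-5 = 5.26e-10.
[OH^-] = sqrt(Kb x [N3-]) = sqrt(5.26e-10 x 0.1713) = 9.50e-6 M.
pOH = 5.02, so pH = 14.00 - 5.02 = 8.98.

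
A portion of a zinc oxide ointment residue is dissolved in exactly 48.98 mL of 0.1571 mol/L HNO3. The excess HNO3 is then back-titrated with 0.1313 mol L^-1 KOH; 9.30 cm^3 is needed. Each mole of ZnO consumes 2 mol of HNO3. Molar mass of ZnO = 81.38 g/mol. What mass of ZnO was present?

Total n(HNO3) added = 0.1571 x 0.04898 = 0.007695 mol.
n(KOH) used = 0.1313 x 0.009300 = 0.001221 mol, which equals the excess n(HNO3).
So n(HNO3) consumed by the sample = 0.007695 - 0.001221 = 0.006474 mol.
n(ZnO) = 0.006474 / 2 = 0.003237 mol.
mass = 0.003237 mol x 81.38 g/mol = 0.263 g.

0.263 g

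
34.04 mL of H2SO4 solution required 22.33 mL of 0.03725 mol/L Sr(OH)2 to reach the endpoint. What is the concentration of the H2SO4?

n(Sr(OH)2) delivered = 0.03725 x 0.02233 = 0.0008318 mol.
For a 1:1 reaction, n(H2SO4) = 0.0008318 mol.
[H2SO4] = 0.0008318 mol / 0.03404 L = 0.0244 M.

0.0244 M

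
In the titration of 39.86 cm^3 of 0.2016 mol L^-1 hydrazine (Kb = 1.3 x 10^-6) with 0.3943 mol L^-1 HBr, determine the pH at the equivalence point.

n(N2H4) = 0.2016 x 0.03986 = 0.008036 mol; V(HBr) at equivalence = 0.008036/0.3943 = 0.02038 L.
At equivalence the base is fully converted to N2H5+; total volume = 0.06024 L, so [N2H5+] = 0.008036/0.06024 = 0.1334 M.
Ka(N2H5+) = Kw/Kb = 1.0e-14 / 1.3 x 10^-6 = 7.69e-9.
[H^+] = sqrt(Ka x [N2H5+]) = sqrt(7.69e-9 x 0.1334) = 3.20e-5 M.
pH = -log(3.20e-5) = 4.49.

4.49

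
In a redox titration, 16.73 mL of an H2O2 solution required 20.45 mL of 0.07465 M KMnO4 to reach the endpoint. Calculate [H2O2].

0.228 M

n(KMnO4) = 0.07465 x 0.02045 = 0.001527 mol.
From the balanced equation, 2 mol KMnO4 reacts with 5 mol H2O2, so n(H2O2) = 0.001527 x 5/2 = 0.003816 mol.
[H2O2] = 0.003816 / 0.01673 L = 0.228 M.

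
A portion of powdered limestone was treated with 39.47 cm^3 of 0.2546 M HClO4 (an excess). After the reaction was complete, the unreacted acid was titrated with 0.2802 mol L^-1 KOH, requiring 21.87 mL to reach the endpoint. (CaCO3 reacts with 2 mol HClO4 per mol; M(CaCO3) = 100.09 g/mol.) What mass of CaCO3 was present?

Total n(HClO4) added = 0.2546 x 0.03947 = 0.01005 mol.
n(KOH) used = 0.2802 x 0.02187 = 0.006128 mol, which equals the excess n(HClO4).
So n(HClO4) consumed by the sample = 0.01005 - 0.006128 = 0.003921 mol.
n(CaCO3) = 0.003921 / 2 = 0.001961 mol.
mass = 0.001961 mol x 100.09 g/mol = 0.196 g.

0.196 g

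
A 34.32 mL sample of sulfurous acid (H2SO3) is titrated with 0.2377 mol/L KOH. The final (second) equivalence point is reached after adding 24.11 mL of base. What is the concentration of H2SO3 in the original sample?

0.0835 M

n(KOH) = 0.2377 x 0.02411 = 0.005731 mol.
At the final (second) equivalence point, 2 mol OH^- react per mol H2SO3, so n(H2SO3) = 0.005731 / 2 = 0.002865 mol.
[H2SO3] = 0.002865 / 0.03432 L = 0.0835 M.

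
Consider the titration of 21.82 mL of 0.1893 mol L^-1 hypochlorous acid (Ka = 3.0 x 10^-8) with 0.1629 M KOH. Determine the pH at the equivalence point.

n(HClO) = 0.1893 x 0.02182 = 0.004131 mol; V(KOH) at equivalence = 0.004131/0.1629 = 0.02536 L.
At equivalence all the acid is converted to ClO-; total volume = 0.02182 + 0.02536 = 0.04718 L, so [ClO-] = 0.004131/0.04718 = 0.08756 M.
Kb = Kw/Ka = 1.0e-14 / 3.0 x 10^-8 = 3.33e-7.
[OH^-] = sqrt(Kb x [ClO-]) = sqrt(3.33e-7 x 0.08756) = 0.000171 M.
pOH = 3.77, so pH = 14.00 - 3.77 = 10.23.

10.23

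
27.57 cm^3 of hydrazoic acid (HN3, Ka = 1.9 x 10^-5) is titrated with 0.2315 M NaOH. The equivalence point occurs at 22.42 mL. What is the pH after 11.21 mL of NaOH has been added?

11.21 mL is exactly half the equivalence volume (22.42/2), i.e. the half-equivalence point.
There, n(HA) = n(A^-), so pH = pKa = -log(1.9 x 10^-5) = 4.72.

4.72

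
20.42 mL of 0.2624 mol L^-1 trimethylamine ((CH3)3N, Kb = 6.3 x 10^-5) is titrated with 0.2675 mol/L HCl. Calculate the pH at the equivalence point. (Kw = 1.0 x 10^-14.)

5.34

n((CH3)3N) = 0.2624 x 0.02042 = 0.005358 mol; V(HCl) at equivalence = 0.005358/0.2675 = 0.02003 L.
At equivalence the base is fully converted to (CH3)3NH+; total volume = 0.04045 L, so [(CH3)3NH+] = 0.005358/0.04045 = 0.1325 M.
Ka((CH3)3NH+) = Kw/Kb = 1.0e-14 / 6.3 x 10^-5 = 1.59e-10.
[H^+] = sqrt(Ka x [(CH3)3NH+]) = sqrt(1.59e-10 x 0.1325) = 4.59e-6 M.
pH = -log(4.59e-6) = 5.34.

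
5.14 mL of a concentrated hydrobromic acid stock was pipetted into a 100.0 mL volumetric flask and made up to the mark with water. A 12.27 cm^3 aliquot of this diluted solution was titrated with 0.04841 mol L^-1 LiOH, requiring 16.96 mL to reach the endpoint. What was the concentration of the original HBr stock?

n(LiOH) = 0.04841 x 0.01696 = 0.0008210 mol.
n(HBr) in the aliquot = 0.0008210 mol.
[diluted HBr] = 0.0008210 / 0.01227 = 0.06691 M.
Dilution factor = 100.0/5.140 = 19.46, so [stock] = 0.06691 x 19.46 = 1.30 M.

1.30 M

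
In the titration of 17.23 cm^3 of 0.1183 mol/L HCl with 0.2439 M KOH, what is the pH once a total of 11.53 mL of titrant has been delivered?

12.43

n(acid) = 0.1183 x 0.01723 = 0.002038 mol; n(KOH) added = 0.2439 x 0.01153 = 0.002812 mol.
Base is in excess by 0.002812 - 0.002038 = 0.0007739 mol in a total volume of 0.02876 L.
[OH^-] = 0.0007739/0.02876 = 0.02691 M, so pOH = 1.57 and pH = 14.00 - 1.57 = 12.43.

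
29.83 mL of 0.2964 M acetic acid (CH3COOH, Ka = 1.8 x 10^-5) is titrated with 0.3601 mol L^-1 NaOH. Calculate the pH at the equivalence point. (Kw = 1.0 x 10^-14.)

8.98

n(CH3COOH) = 0.2964 x 0.02983 = 0.008842 mol; V(NaOH) at equivalence = 0.008842/0.3601 = 0.02455 L.
At equivalence all the acid is converted to CH3COO-; total volume = 0.02983 + 0.02455 = 0.05438 L, so [CH3COO-] = 0.008842/0.05438 = 0.1626 M.
Kb = Kw/Ka = 1.0e-14 / 1.8 x 10^-5 = 5.56e-10.
[OH^-] = sqrt(Kb x [CH3COO-]) = sqrt(5.56e-10 x 0.1626) = 9.50e-6 M.
pOH = 5.02, so pH = 14.00 - 5.02 = 8.98.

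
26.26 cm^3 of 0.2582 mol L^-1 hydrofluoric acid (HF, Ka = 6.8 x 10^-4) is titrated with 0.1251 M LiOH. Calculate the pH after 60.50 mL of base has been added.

11.96

n(acid) = 0.2582 x 0.02626 = 0.006780 mol; n(LiOH) added = 0.1251 x 0.06050 = 0.007569 mol.
Base is in excess by 0.007569 - 0.006780 = 0.0007882 mol in a total volume of 0.08676 L.
[OH^-] = 0.0007882/0.08676 = 0.009085 M, so pOH = 2.04 and pH = 14.00 - 2.04 = 11.96.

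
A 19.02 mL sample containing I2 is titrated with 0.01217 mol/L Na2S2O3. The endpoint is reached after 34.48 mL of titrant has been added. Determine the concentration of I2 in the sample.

0.0110 M

n(Na2S2O3) = 0.01217 x 0.03448 = 0.0004196 mol.
From the balanced equation, 2 mol Na2S2O3 reacts with 1 mol I2, so n(I2) = 0.0004196 x 1/2 = 0.0002098 mol.
[I2] = 0.0002098 / 0.01902 L = 0.0110 M.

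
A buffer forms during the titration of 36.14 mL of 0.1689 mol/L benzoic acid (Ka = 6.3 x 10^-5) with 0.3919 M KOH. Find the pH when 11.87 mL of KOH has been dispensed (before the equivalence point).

4.71

Initial n(C6H5COOH) = 0.1689 x 0.03614 = 0.006104 mol.
n(KOH) added = 0.3919 x 0.01187 = 0.004652 mol, converting that many moles of C6H5COOH to C6H5COO-.
Remaining n(C6H5COOH) = 0.001452 mol; n(C6H5COO-) = 0.004652 mol.
By Henderson-Hasselbalch, pH = pKa + log([A^-]/[HA]) = 4.20 + log(0.004652/0.001452) = 4.20 + (+0.51) = 4.71.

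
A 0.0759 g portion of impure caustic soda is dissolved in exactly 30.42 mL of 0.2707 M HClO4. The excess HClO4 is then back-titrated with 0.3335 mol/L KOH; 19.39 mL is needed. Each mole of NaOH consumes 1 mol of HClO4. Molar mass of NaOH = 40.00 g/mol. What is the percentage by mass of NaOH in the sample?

93.2%

Total n(HClO4) added = 0.2707 x 0.03042 = 0.008235 mol.
n(KOH) used = 0.3335 x 0.01939 = 0.006467 mol, which equals the excess n(HClO4).
So n(HClO4) consumed by the sample = 0.008235 - 0.006467 = 0.001768 mol.
n(NaOH) = 0.001768 / 1 = 0.001768 mol.
mass NaOH = 0.001768 x 40.00 = 0.07073 g, so %NaOH = 0.07073/0.0759 x 100 = 93.2%.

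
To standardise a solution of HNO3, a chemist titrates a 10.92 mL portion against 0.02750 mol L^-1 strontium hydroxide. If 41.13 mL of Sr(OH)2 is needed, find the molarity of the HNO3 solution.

n(Sr(OH)2) delivered = 0.02750 x 0.04113 = 0.001131 mol.
The reaction is 2 HNO3 + 1 Sr(OH)2, so n(HNO3) = 0.001131 x 2/1 = 0.002262 mol.
[HNO3] = 0.002262 mol / 0.01092 L = 0.207 M.

0.207 M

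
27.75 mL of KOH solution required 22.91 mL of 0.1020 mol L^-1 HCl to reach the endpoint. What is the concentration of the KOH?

n(HCl) delivered = 0.1020 x 0.02291 = 0.002337 mol.
For a 1:1 reaction, n(KOH) = 0.002337 mol.
[KOH] = 0.002337 mol / 0.02775 L = 0.0842 M.

0.0842 M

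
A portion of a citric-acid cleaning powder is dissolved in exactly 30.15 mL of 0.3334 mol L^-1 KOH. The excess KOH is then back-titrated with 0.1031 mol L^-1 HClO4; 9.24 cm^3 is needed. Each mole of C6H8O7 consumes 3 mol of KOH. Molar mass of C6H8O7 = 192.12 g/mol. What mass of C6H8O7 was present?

0.583 g

Total n(KOH) added = 0.3334 x 0.03015 = 0.01005 mol.
n(HClO4) used = 0.1031 x 0.009240 = 0.0009526 mol, which equals the excess n(KOH).
So n(KOH) consumed by the sample = 0.01005 - 0.0009526 = 0.009099 mol.
n(C6H8O7) = 0.009099 / 3 = 0.003033 mol.
mass = 0.003033 mol x 192.12 g/mol = 0.583 g.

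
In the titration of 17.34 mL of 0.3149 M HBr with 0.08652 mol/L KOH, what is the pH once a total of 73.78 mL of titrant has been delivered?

12.01

n(acid) = 0.3149 x 0.01734 = 0.005460 mol; n(KOH) added = 0.08652 x 0.07378 = 0.006383 mol.
Base is in excess by 0.006383 - 0.005460 = 0.0009231 mol in a total volume of 0.09112 L.
[OH^-] = 0.0009231/0.09112 = 0.01013 M, so pOH = 1.99 and pH = 14.00 - 1.99 = 12.01.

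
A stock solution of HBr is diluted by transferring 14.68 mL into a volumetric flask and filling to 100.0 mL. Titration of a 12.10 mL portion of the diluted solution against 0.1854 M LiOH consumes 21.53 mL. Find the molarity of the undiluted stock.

2.25 M

n(LiOH) = 0.1854 x 0.02153 = 0.003992 mol.
n(HBr) in the aliquot = 0.003992 mol.
[diluted HBr] = 0.003992 / 0.01210 = 0.3299 M.
Dilution factor = 100.0/14.68 = 6.812, so [stock] = 0.3299 x 6.812 = 2.25 M.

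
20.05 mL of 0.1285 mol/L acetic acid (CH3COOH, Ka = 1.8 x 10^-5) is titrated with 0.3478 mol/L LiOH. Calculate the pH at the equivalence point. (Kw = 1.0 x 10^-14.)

n(CH3COOH) = 0.1285 x 0.02005 = 0.002576 mol; V(LiOH) at equivalence = 0.002576/0.3478 = 0.007408 L.
At equivalence all the acid is converted to CH3COO-; total volume = 0.02005 + 0.007408 = 0.02746 L, so [CH3COO-] = 0.002576/0.02746 = 0.09383 M.
Kb = Kw/Ka = 1.0e-14 / 1.8 x 10^-5 = 5.56e-10.
[OH^-] = sqrt(Kb x [CH3COO-]) = sqrt(5.56e-10 x 0.09383) = 7.22e-6 M.
pOH = 5.14, so pH = 14.00 - 5.14 = 8.86.

8.86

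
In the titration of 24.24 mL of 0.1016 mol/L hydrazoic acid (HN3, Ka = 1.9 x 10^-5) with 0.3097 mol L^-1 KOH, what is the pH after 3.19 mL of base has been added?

4.55

Initial n(HN3) = 0.1016 x 0.02424 = 0.002463 mol.
n(KOH) added = 0.3097 x 0.003190 = 0.0009879 mol, converting that many moles of HN3 to N3-.
Remaining n(HN3) = 0.001475 mol; n(N3-) = 0.0009879 mol.
By Henderson-Hasselbalch, pH = pKa + log([A^-]/[HA]) = 4.72 + log(0.0009879/0.001475) = 4.72 + (-0.17) = 4.55.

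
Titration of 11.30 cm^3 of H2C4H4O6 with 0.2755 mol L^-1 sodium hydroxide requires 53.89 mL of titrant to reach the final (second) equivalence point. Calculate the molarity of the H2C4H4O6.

n(NaOH) = 0.2755 x 0.05389 = 0.01485 mol.
At the final (second) equivalence point, 2 mol OH^- react per mol H2C4H4O6, so n(H2C4H4O6) = 0.01485 / 2 = 0.007423 mol.
[H2C4H4O6] = 0.007423 / 0.01130 L = 0.657 M.

0.657 M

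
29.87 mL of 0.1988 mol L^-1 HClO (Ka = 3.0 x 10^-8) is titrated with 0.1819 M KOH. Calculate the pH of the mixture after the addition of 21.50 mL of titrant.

7.81

Initial n(HClO) = 0.1988 x 0.02987 = 0.005938 mol.
n(KOH) added = 0.1819 x 0.02150 = 0.003911 mol, converting that many moles of HClO to ClO-.
Remaining n(HClO) = 0.002027 mol; n(ClO-) = 0.003911 mol.
By Henderson-Hasselbalch, pH = pKa + log([A^-]/[HA]) = 7.52 + log(0.003911/0.002027) = 7.52 + (+0.29) = 7.81.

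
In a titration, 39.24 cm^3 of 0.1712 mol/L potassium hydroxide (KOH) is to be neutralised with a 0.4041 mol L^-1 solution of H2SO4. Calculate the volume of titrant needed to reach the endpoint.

n(KOH) = 0.1712 mol/L x 0.03924 L = 0.006718 mol.
The neutralisation is 2 KOH : 1 H2SO4, so n(H2SO4) = 0.006718 x 1/2 = 0.003359 mol.
V(H2SO4) = 0.003359 / 0.4041 = 0.008312 L = 8.31 mL.

8.31 mL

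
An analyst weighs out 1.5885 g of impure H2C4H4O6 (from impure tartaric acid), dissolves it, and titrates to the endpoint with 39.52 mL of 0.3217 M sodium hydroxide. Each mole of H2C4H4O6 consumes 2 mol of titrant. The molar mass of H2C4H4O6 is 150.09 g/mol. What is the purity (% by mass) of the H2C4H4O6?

60.1%

n(NaOH) = 0.3217 x 0.03952 = 0.01271 mol.
n(H2C4H4O6) = 0.01271 / 2 = 0.006357 mol.
mass of H2C4H4O6 = 0.006357 x 150.09 = 0.9541 g.
% purity = 0.9541 / 1.5885 x 100 = 60.1%.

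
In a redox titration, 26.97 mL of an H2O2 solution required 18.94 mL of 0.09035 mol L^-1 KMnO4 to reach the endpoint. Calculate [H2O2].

n(KMnO4) = 0.09035 x 0.01894 = 0.001711 mol.
From the balanced equation, 2 mol KMnO4 reacts with 5 mol H2O2, so n(H2O2) = 0.001711 x 5/2 = 0.004278 mol.
[H2O2] = 0.004278 / 0.02697 L = 0.159 M.

0.159 M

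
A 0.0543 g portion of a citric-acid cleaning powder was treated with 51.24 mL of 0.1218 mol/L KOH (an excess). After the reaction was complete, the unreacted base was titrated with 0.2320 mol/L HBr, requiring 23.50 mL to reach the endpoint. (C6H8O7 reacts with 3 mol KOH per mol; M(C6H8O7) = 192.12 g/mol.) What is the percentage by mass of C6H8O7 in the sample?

93.1%

Total n(KOH) added = 0.1218 x 0.05124 = 0.006241 mol.
n(HBr) used = 0.2320 x 0.02350 = 0.005452 mol, which equals the excess n(KOH).
So n(KOH) consumed by the sample = 0.006241 - 0.005452 = 0.0007890 mol.
n(C6H8O7) = 0.0007890 / 3 = 0.0002630 mol.
mass C6H8O7 = 0.0002630 x 192.12 = 0.05053 g, so %C6H8O7 = 0.05053/0.0543 x 100 = 93.1%.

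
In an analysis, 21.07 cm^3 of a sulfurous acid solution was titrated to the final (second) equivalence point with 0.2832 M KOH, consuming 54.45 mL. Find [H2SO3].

n(KOH) = 0.2832 x 0.05445 = 0.01542 mol.
At the final (second) equivalence point, 2 mol OH^- react per mol H2SO3, so n(H2SO3) = 0.01542 / 2 = 0.007710 mol.
[H2SO3] = 0.007710 / 0.02107 L = 0.366 M.

0.366 M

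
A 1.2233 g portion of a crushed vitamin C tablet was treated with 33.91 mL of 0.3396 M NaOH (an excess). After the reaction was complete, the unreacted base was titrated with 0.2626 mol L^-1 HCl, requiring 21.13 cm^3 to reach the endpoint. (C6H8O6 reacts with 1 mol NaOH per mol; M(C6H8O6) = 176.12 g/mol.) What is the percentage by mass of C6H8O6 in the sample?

Total n(NaOH) added = 0.3396 x 0.03391 = 0.01152 mol.
n(HCl) used = 0.2626 x 0.02113 = 0.005549 mol, which equals the excess n(NaOH).
So n(NaOH) consumed by the sample = 0.01152 - 0.005549 = 0.005967 mol.
n(C6H8O6) = 0.005967 / 1 = 0.005967 mol.
mass C6H8O6 = 0.005967 x 176.12 = 1.051 g, so %C6H8O6 = 1.051/1.2233 x 100 = 85.9%.

85.9%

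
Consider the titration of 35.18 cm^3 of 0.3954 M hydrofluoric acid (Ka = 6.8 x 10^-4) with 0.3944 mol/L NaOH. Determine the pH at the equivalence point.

n(HF) = 0.3954 x 0.03518 = 0.01391 mol; V(NaOH) at equivalence = 0.01391/0.3944 = 0.03527 L.
At equivalence all the acid is converted to F-; total volume = 0.03518 + 0.03527 = 0.07045 L, so [F-] = 0.01391/0.07045 = 0.1974 M.
Kb = Kw/Ka = 1.0e-14 / 6.8 x 10^-4 = 1.47e-11.
[OH^-] = sqrt(Kb x [F-]) = sqrt(1.47e-11 x 0.1974) = 1.70e-6 M.
pOH = 5.77, so pH = 14.00 - 5.77 = 8.23.

8.23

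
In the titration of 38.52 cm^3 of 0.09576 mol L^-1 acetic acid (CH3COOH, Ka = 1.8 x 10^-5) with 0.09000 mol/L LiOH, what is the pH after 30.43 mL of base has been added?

5.20

Initial n(CH3COOH) = 0.09576 x 0.03852 = 0.003689 mol.
n(LiOH) added = 0.09000 x 0.03043 = 0.002739 mol, converting that many moles of CH3COOH to CH3COO-.
Remaining n(CH3COOH) = 0.0009500 mol; n(CH3COO-) = 0.002739 mol.
By Henderson-Hasselbalch, pH = pKa + log([A^-]/[HA]) = 4.74 + log(0.002739/0.0009500) = 4.74 + (+0.46) = 5.20.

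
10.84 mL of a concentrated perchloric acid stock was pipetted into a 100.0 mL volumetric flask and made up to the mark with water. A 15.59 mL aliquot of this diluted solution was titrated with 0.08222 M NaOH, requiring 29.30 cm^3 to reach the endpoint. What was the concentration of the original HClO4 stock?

n(NaOH) = 0.08222 x 0.02930 = 0.002409 mol.
n(HClO4) in the aliquot = 0.002409 mol.
[diluted HClO4] = 0.002409 / 0.01559 = 0.1545 M.
Dilution factor = 100.0/10.84 = 9.225, so [stock] = 0.1545 x 9.225 = 1.43 M.

1.43 M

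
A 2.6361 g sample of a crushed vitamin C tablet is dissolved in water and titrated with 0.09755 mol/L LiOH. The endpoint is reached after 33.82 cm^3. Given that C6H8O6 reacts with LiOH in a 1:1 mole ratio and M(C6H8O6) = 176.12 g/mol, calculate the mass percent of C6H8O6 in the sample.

22.0%

n(LiOH) = 0.09755 x 0.03382 = 0.003299 mol.
n(C6H8O6) = 0.003299 / 1 = 0.003299 mol.
mass of C6H8O6 = 0.003299 x 176.12 = 0.5810 g.
% purity = 0.5810 / 2.6361 x 100 = 22.0%.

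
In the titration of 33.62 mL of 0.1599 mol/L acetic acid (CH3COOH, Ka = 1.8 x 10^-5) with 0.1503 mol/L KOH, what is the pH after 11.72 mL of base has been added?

4.43

Initial n(CH3COOH) = 0.1599 x 0.03362 = 0.005376 mol.
n(KOH) added = 0.1503 x 0.01172 = 0.001762 mol, converting that many moles of CH3COOH to CH3COO-.
Remaining n(CH3COOH) = 0.003614 mol; n(CH3COO-) = 0.001762 mol.
By Henderson-Hasselbalch, pH = pKa + log([A^-]/[HA]) = 4.74 + log(0.001762/0.003614) = 4.74 + (-0.31) = 4.43.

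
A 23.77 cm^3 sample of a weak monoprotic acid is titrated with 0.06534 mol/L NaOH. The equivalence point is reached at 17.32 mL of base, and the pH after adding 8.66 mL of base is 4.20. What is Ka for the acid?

6.3 x 10^-5

8.66 mL is half of the equivalence volume, so this is the half-equivalence point where [HA] = [A^-].
At half-equivalence pH = pKa, so pKa = 4.20.
Ka = 10^(-4.20) = 6.3 x 10^-5.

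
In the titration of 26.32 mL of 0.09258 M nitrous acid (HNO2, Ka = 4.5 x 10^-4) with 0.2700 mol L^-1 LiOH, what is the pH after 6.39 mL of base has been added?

3.73

Initial n(HNO2) = 0.09258 x 0.02632 = 0.002437 mol.
n(LiOH) added = 0.2700 x 0.006390 = 0.001725 mol, converting that many moles of HNO2 to NO2-.
Remaining n(HNO2) = 0.0007114 mol; n(NO2-) = 0.001725 mol.
By Henderson-Hasselbalch, pH = pKa + log([A^-]/[HA]) = 3.35 + log(0.001725/0.0007114) = 3.35 + (+0.38) = 3.73.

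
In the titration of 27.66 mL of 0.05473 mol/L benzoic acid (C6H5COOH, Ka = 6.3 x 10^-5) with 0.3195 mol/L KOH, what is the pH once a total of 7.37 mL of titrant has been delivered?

n(acid) = 0.05473 x 0.02766 = 0.001514 mol; n(KOH) added = 0.3195 x 0.007370 = 0.002355 mol.
Base is in excess by 0.002355 - 0.001514 = 0.0008409 mol in a total volume of 0.03503 L.
[OH^-] = 0.0008409/0.03503 = 0.02400 M, so pOH = 1.62 and pH = 14.00 - 1.62 = 12.38.

12.38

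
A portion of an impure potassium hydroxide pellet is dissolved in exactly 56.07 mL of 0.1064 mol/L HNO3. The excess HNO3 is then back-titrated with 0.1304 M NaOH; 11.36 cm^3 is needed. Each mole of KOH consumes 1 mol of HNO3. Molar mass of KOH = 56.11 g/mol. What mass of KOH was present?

Total n(HNO3) added = 0.1064 x 0.05607 = 0.005966 mol.
n(NaOH) used = 0.1304 x 0.01136 = 0.001481 mol, which equals the excess n(HNO3).
So n(HNO3) consumed by the sample = 0.005966 - 0.001481 = 0.004485 mol.
n(KOH) = 0.004485 / 1 = 0.004485 mol.
mass = 0.004485 mol x 56.11 g/mol = 0.252 g.

0.252 g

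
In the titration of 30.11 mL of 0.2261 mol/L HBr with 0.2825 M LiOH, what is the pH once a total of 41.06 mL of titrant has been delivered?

n(acid) = 0.2261 x 0.03011 = 0.006808 mol; n(LiOH) added = 0.2825 x 0.04106 = 0.01160 mol.
Base is in excess by 0.01160 - 0.006808 = 0.004792 mol in a total volume of 0.07117 L.
[OH^-] = 0.004792/0.07117 = 0.06733 M, so pOH = 1.17 and pH = 14.00 - 1.17 = 12.83.

12.83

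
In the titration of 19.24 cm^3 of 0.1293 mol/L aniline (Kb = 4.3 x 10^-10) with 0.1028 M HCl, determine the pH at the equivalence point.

n(C6H5NH2) = 0.1293 x 0.01924 = 0.002488 mol; V(HCl) at equivalence = 0.002488/0.1028 = 0.02420 L.
At equivalence the base is fully converted to C6H5NH3+; total volume = 0.04344 L, so [C6H5NH3+] = 0.002488/0.04344 = 0.05727 M.
Ka(C6H5NH3+) = Kw/Kb = 1.0e-14 / 4.3 x 10^-10 = 2.33e-5.
[H^+] = sqrt(Ka x [C6H5NH3+]) = sqrt(2.33e-5 x 0.05727) = 0.00115 M.
pH = -log(0.00115) = 2.94.

2.94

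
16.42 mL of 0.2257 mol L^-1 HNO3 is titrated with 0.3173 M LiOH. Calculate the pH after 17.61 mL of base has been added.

n(acid) = 0.2257 x 0.01642 = 0.003706 mol; n(LiOH) added = 0.3173 x 0.01761 = 0.005588 mol.
Base is in excess by 0.005588 - 0.003706 = 0.001882 mol in a total volume of 0.03403 L.
[OH^-] = 0.001882/0.03403 = 0.05529 M, so pOH = 1.26 and pH = 14.00 - 1.26 = 12.74.

12.74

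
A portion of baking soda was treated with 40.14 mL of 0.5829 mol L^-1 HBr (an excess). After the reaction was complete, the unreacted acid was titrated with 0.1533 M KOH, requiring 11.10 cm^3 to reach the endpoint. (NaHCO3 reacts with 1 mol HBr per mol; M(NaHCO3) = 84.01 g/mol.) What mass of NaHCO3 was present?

1.82 g

Total n(HBr) added = 0.5829 x 0.04014 = 0.02340 mol.
n(KOH) used = 0.1533 x 0.01110 = 0.001702 mol, which equals the excess n(HBr).
So n(HBr) consumed by the sample = 0.02340 - 0.001702 = 0.02170 mol.
n(NaHCO3) = 0.02170 / 1 = 0.02170 mol.
mass = 0.02170 mol x 84.01 g/mol = 1.82 g.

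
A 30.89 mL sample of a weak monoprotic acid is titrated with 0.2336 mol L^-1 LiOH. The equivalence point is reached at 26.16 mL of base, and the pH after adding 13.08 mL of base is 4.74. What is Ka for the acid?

1.8 x 10^-5

13.08 mL is half of the equivalence volume, so this is the half-equivalence point where [HA] = [A^-].
At half-equivalence pH = pKa, so pKa = 4.74.
Ka = 10^(-4.74) = 1.8 x 10^-5.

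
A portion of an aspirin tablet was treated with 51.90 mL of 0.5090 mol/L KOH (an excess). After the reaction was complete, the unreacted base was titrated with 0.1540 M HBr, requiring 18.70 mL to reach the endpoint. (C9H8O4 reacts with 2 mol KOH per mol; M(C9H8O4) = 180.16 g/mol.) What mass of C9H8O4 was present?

2.12 g

Total n(KOH) added = 0.5090 x 0.05190 = 0.02642 mol.
n(HBr) used = 0.1540 x 0.01870 = 0.002880 mol, which equals the excess n(KOH).
So n(KOH) consumed by the sample = 0.02642 - 0.002880 = 0.02354 mol.
n(C9H8O4) = 0.02354 / 2 = 0.01177 mol.
mass = 0.01177 mol x 180.16 g/mol = 2.12 g.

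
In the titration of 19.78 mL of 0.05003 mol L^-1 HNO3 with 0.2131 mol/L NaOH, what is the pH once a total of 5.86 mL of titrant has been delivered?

12.00

n(acid) = 0.05003 x 0.01978 = 0.0009896 mol; n(NaOH) added = 0.2131 x 0.005860 = 0.001249 mol.
Base is in excess by 0.001249 - 0.0009896 = 0.0002592 mol in a total volume of 0.02564 L.
[OH^-] = 0.0002592/0.02564 = 0.01011 M, so pOH = 2.00 and pH = 14.00 - 2.00 = 12.00.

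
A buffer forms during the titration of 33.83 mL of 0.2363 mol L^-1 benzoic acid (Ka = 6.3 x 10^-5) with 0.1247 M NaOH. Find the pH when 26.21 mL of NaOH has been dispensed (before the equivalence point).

Initial n(C6H5COOH) = 0.2363 x 0.03383 = 0.007994 mol.
n(NaOH) added = 0.1247 x 0.02621 = 0.003268 mol, converting that many moles of C6H5COOH to C6H5COO-.
Remaining n(C6H5COOH) = 0.004726 mol; n(C6H5COO-) = 0.003268 mol.
By Henderson-Hasselbalch, pH = pKa + log([A^-]/[HA]) = 4.20 + log(0.003268/0.004726) = 4.20 + (-0.16) = 4.04.

4.04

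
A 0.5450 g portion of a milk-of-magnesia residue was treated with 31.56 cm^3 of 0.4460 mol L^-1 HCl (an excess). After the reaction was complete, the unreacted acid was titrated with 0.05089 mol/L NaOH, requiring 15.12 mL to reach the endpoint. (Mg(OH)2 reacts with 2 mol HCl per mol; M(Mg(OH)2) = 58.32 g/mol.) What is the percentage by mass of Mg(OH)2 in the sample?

71.2%

Total n(HCl) added = 0.4460 x 0.03156 = 0.01408 mol.
n(NaOH) used = 0.05089 x 0.01512 = 0.0007695 mol, which equals the excess n(HCl).
So n(HCl) consumed by the sample = 0.01408 - 0.0007695 = 0.01331 mol.
n(Mg(OH)2) = 0.01331 / 2 = 0.006653 mol.
mass Mg(OH)2 = 0.006653 x 58.32 = 0.3880 g, so %Mg(OH)2 = 0.3880/0.5450 x 100 = 71.2%.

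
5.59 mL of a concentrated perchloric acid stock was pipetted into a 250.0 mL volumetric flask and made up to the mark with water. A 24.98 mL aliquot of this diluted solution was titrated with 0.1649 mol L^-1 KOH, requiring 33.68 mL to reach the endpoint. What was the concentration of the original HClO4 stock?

n(KOH) = 0.1649 x 0.03368 = 0.005554 mol.
n(HClO4) in the aliquot = 0.005554 mol.
[diluted HClO4] = 0.005554 / 0.02498 = 0.2223 M.
Dilution factor = 250.0/5.590 = 44.72, so [stock] = 0.2223 x 44.72 = 9.94 M.

9.94 M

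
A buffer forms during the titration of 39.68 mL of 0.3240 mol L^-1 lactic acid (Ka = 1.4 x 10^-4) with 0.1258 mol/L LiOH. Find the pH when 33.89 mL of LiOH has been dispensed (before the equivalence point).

Initial n(HC3H5O3) = 0.3240 x 0.03968 = 0.01286 mol.
n(LiOH) added = 0.1258 x 0.03389 = 0.004263 mol, converting that many moles of HC3H5O3 to C3H5O3-.
Remaining n(HC3H5O3) = 0.008593 mol; n(C3H5O3-) = 0.004263 mol.
By Henderson-Hasselbalch, pH = pKa + log([A^-]/[HA]) = 3.85 + log(0.004263/0.008593) = 3.85 + (-0.30) = 3.55.

3.55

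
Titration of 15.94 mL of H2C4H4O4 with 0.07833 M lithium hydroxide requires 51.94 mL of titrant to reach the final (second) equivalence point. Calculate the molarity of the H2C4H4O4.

0.128 M

n(LiOH) = 0.07833 x 0.05194 = 0.004068 mol.
At the final (second) equivalence point, 2 mol OH^- react per mol H2C4H4O4, so n(H2C4H4O4) = 0.004068 / 2 = 0.002034 mol.
[H2C4H4O4] = 0.002034 / 0.01594 L = 0.128 M.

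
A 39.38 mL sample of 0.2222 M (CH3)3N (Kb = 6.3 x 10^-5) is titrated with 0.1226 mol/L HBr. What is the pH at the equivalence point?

n((CH3)3N) = 0.2222 x 0.03938 = 0.008750 mol; V(HBr) at equivalence = 0.008750/0.1226 = 0.07137 L.
At equivalence the base is fully converted to (CH3)3NH+; total volume = 0.1108 L, so [(CH3)3NH+] = 0.008750/0.1108 = 0.07901 M.
Ka((CH3)3NH+) = Kw/Kb = 1.0e-14 / 6.3 x 10^-5 = 1.59e-10.
[H^+] = sqrt(Ka x [(CH3)3NH+]) = sqrt(1.59e-10 x 0.07901) = 3.54e-6 M.
pH = -log(3.54e-6) = 5.45.

5.45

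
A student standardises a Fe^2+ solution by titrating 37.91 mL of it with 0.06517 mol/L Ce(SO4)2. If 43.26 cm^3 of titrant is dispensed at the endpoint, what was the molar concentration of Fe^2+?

n(Ce(SO4)2) = 0.06517 x 0.04326 = 0.002819 mol.
From the balanced equation, 1 mol Ce(SO4)2 reacts with 1 mol Fe^2+, so n(Fe^2+) = 0.002819 x 1/1 = 0.002819 mol.
[Fe^2+] = 0.002819 / 0.03791 L = 0.0744 M.

0.0744 M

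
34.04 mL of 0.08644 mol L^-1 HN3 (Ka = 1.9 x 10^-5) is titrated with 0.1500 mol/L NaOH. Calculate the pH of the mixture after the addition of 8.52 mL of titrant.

4.61

Initial n(HN3) = 0.08644 x 0.03404 = 0.002942 mol.
n(NaOH) added = 0.1500 x 0.008520 = 0.001278 mol, converting that many moles of HN3 to N3-.
Remaining n(HN3) = 0.001664 mol; n(N3-) = 0.001278 mol.
By Henderson-Hasselbalch, pH = pKa + log([A^-]/[HA]) = 4.72 + log(0.001278/0.001664) = 4.72 + (-0.11) = 4.61.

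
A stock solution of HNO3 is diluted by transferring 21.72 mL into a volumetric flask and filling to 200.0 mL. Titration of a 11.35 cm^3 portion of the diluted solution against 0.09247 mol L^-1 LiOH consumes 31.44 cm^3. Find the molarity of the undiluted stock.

2.36 M

n(LiOH) = 0.09247 x 0.03144 = 0.002907 mol.
n(HNO3) in the aliquot = 0.002907 mol.
[diluted HNO3] = 0.002907 / 0.01135 = 0.2561 M.
Dilution factor = 200.0/21.72 = 9.208, so [stock] = 0.2561 x 9.208 = 2.36 M.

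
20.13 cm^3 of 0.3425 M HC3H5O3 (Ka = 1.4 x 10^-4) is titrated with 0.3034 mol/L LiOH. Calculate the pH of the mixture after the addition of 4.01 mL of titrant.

Initial n(HC3H5O3) = 0.3425 x 0.02013 = 0.006895 mol.
n(LiOH) added = 0.3034 x 0.004010 = 0.001217 mol, converting that many moles of HC3H5O3 to C3H5O3-.
Remaining n(HC3H5O3) = 0.005678 mol; n(C3H5O3-) = 0.001217 mol.
By Henderson-Hasselbalch, pH = pKa + log([A^-]/[HA]) = 3.85 + log(0.001217/0.005678) = 3.85 + (-0.67) = 3.18.

3.18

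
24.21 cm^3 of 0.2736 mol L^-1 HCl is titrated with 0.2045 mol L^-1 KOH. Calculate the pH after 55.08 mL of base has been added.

12.77

n(acid) = 0.2736 x 0.02421 = 0.006624 mol; n(KOH) added = 0.2045 x 0.05508 = 0.01126 mol.
Base is in excess by 0.01126 - 0.006624 = 0.004640 mol in a total volume of 0.07929 L.
[OH^-] = 0.004640/0.07929 = 0.05852 M, so pOH = 1.23 and pH = 14.00 - 1.23 = 12.77.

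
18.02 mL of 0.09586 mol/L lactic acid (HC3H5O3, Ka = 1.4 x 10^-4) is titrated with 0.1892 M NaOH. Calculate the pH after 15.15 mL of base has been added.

n(acid) = 0.09586 x 0.01802 = 0.001727 mol; n(NaOH) added = 0.1892 x 0.01515 = 0.002866 mol.
Base is in excess by 0.002866 - 0.001727 = 0.001139 mol in a total volume of 0.03317 L.
[OH^-] = 0.001139/0.03317 = 0.03434 M, so pOH = 1.46 and pH = 14.00 - 1.46 = 12.54.

12.54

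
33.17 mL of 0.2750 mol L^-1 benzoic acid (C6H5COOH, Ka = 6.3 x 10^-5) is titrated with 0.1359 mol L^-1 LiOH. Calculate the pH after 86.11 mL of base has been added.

n(acid) = 0.2750 x 0.03317 = 0.009122 mol; n(LiOH) added = 0.1359 x 0.08611 = 0.01170 mol.
Base is in excess by 0.01170 - 0.009122 = 0.002581 mol in a total volume of 0.1193 L.
[OH^-] = 0.002581/0.1193 = 0.02163 M, so pOH = 1.66 and pH = 14.00 - 1.66 = 12.34.

12.34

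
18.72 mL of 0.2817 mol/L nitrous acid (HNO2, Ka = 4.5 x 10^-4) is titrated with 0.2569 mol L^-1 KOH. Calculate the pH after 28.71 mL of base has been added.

n(acid) = 0.2817 x 0.01872 = 0.005273 mol; n(KOH) added = 0.2569 x 0.02871 = 0.007376 mol.
Base is in excess by 0.007376 - 0.005273 = 0.002102 mol in a total volume of 0.04743 L.
[OH^-] = 0.002102/0.04743 = 0.04432 M, so pOH = 1.35 and pH = 14.00 - 1.35 = 12.65.

12.65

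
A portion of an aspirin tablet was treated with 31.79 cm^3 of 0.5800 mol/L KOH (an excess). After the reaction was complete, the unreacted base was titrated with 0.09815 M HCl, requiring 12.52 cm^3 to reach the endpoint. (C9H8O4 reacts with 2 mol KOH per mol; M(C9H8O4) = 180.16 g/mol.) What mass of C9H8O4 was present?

1.55 g

Total n(KOH) added = 0.5800 x 0.03179 = 0.01844 mol.
n(HCl) used = 0.09815 x 0.01252 = 0.001229 mol, which equals the excess n(KOH).
So n(KOH) consumed by the sample = 0.01844 - 0.001229 = 0.01721 mol.
n(C9H8O4) = 0.01721 / 2 = 0.008605 mol.
mass = 0.008605 mol x 180.16 g/mol = 1.55 g.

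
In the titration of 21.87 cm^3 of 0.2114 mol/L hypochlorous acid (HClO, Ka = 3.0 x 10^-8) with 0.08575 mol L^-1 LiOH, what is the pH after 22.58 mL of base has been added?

Initial n(HClO) = 0.2114 x 0.02187 = 0.004623 mol.
n(LiOH) added = 0.08575 x 0.02258 = 0.001936 mol, converting that many moles of HClO to ClO-.
Remaining n(HClO) = 0.002687 mol; n(ClO-) = 0.001936 mol.
By Henderson-Hasselbalch, pH = pKa + log([A^-]/[HA]) = 7.52 + log(0.001936/0.002687) = 7.52 + (-0.14) = 7.38.

7.38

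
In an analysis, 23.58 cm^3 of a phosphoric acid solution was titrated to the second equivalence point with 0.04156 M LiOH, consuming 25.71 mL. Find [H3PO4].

0.0227 M

n(LiOH) = 0.04156 x 0.02571 = 0.001069 mol.
At the second equivalence point, 2 mol OH^- react per mol H3PO4, so n(H3PO4) = 0.001069 / 2 = 0.0005343 mol.
[H3PO4] = 0.0005343 / 0.02358 L = 0.0227 M.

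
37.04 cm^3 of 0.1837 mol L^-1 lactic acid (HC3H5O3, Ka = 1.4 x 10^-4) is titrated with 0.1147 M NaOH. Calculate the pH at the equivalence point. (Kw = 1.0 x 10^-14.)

n(HC3H5O3) = 0.1837 x 0.03704 = 0.006804 mol; V(NaOH) at equivalence = 0.006804/0.1147 = 0.05932 L.
At equivalence all the acid is converted to C3H5O3-; total volume = 0.03704 + 0.05932 = 0.09636 L, so [C3H5O3-] = 0.006804/0.09636 = 0.07061 M.
Kb = Kw/Ka = 1.0e-14 / 1.4 x 10^-4 = 7.14e-11.
[OH^-] = sqrt(Kb x [C3H5O3-]) = sqrt(7.14e-11 x 0.07061) = 2.25e-6 M.
pOH = 5.65, so pH = 14.00 - 5.65 = 8.35.

8.35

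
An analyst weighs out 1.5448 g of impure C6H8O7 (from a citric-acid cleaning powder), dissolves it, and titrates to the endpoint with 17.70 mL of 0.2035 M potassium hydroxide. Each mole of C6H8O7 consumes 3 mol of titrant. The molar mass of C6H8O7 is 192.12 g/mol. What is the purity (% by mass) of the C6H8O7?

14.9%

n(KOH) = 0.2035 x 0.01770 = 0.003602 mol.
n(C6H8O7) = 0.003602 / 3 = 0.001201 mol.
mass of C6H8O7 = 0.001201 x 192.12 = 0.2307 g.
% purity = 0.2307 / 1.5448 x 100 = 14.9%.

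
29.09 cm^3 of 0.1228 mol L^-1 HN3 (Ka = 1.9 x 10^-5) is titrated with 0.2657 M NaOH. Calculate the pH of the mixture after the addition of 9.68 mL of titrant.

5.13

Initial n(HN3) = 0.1228 x 0.02909 = 0.003572 mol.
n(NaOH) added = 0.2657 x 0.009680 = 0.002572 mol, converting that many moles of HN3 to N3-.
Remaining n(HN3) = 0.001000 mol; n(N3-) = 0.002572 mol.
By Henderson-Hasselbalch, pH = pKa + log([A^-]/[HA]) = 4.72 + log(0.002572/0.001000) = 4.72 + (+0.41) = 5.13.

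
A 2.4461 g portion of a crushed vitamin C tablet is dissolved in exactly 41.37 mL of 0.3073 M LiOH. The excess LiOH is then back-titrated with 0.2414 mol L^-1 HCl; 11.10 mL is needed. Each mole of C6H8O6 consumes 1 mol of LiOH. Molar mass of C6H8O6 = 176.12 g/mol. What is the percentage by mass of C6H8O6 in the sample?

72.2%

Total n(LiOH) added = 0.3073 x 0.04137 = 0.01271 mol.
n(HCl) used = 0.2414 x 0.01110 = 0.002680 mol, which equals the excess n(LiOH).
So n(LiOH) consumed by the sample = 0.01271 - 0.002680 = 0.01003 mol.
n(C6H8O6) = 0.01003 / 1 = 0.01003 mol.
mass C6H8O6 = 0.01003 x 176.12 = 1.767 g, so %C6H8O6 = 1.767/2.4461 x 100 = 72.2%.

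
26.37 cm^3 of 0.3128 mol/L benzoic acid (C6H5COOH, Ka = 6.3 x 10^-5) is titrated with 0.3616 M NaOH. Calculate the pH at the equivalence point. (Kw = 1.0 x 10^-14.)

n(C6H5COOH) = 0.3128 x 0.02637 = 0.008249 mol; V(NaOH) at equivalence = 0.008249/0.3616 = 0.02281 L.
At equivalence all the acid is converted to C6H5COO-; total volume = 0.02637 + 0.02281 = 0.04918 L, so [C6H5COO-] = 0.008249/0.04918 = 0.1677 M.
Kb = Kw/Ka = 1.0e-14 / 6.3 x 10^-5 = 1.59e-10.
[OH^-] = sqrt(Kb x [C6H5COO-]) = sqrt(1.59e-10 x 0.1677) = 5.16e-6 M.
pOH = 5.29, so pH = 14.00 - 5.29 = 8.71.

8.71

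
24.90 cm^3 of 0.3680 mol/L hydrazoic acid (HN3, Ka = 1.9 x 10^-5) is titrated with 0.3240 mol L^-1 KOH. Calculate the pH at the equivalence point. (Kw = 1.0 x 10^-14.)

8.98

n(HN3) = 0.3680 x 0.02490 = 0.009163 mol; V(KOH) at equivalence = 0.009163/0.3240 = 0.02828 L.
At equivalence all the acid is converted to N3-; total volume = 0.02490 + 0.02828 = 0.05318 L, so [N3-] = 0.009163/0.05318 = 0.1723 M.
Kb = Kw/Ka = 1.0e-14 / 1.9 x 10^-5 = 5.26e-10.
[OH^-] = sqrt(Kb x [N3-]) = sqrt(5.26e-10 x 0.1723) = 9.52e-6 M.
pOH = 5.02, so pH = 14.00 - 5.02 = 8.98.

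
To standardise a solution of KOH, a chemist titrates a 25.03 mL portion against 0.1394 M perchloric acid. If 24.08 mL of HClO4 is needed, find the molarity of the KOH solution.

n(HClO4) delivered = 0.1394 x 0.02408 = 0.003357 mol.
For a 1:1 reaction, n(KOH) = 0.003357 mol.
[KOH] = 0.003357 mol / 0.02503 L = 0.134 M.

0.134 M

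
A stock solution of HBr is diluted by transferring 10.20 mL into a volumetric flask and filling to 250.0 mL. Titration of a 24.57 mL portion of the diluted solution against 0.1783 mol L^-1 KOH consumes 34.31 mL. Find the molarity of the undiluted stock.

6.10 M

n(KOH) = 0.1783 x 0.03431 = 0.006117 mol.
n(HBr) in the aliquot = 0.006117 mol.
[diluted HBr] = 0.006117 / 0.02457 = 0.2490 M.
Dilution factor = 250.0/10.20 = 24.51, so [stock] = 0.2490 x 24.51 = 6.10 M.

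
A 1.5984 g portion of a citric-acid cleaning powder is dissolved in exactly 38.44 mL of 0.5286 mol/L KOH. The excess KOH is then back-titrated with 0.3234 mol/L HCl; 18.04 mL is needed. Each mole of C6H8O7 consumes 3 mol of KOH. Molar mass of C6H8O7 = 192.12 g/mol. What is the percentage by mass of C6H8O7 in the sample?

Total n(KOH) added = 0.5286 x 0.03844 = 0.02032 mol.
n(HCl) used = 0.3234 x 0.01804 = 0.005834 mol, which equals the excess n(KOH).
So n(KOH) consumed by the sample = 0.02032 - 0.005834 = 0.01449 mol.
n(C6H8O7) = 0.01449 / 3 = 0.004828 mol.
mass C6H8O7 = 0.004828 x 192.12 = 0.9276 g, so %C6H8O7 = 0.9276/1.5984 x 100 = 58.0%.

58.0%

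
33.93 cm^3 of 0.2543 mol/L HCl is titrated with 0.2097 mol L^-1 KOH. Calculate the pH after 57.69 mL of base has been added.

12.58

n(acid) = 0.2543 x 0.03393 = 0.008628 mol; n(KOH) added = 0.2097 x 0.05769 = 0.01210 mol.
Base is in excess by 0.01210 - 0.008628 = 0.003469 mol in a total volume of 0.09162 L.
[OH^-] = 0.003469/0.09162 = 0.03787 M, so pOH = 1.42 and pH = 14.00 - 1.42 = 12.58.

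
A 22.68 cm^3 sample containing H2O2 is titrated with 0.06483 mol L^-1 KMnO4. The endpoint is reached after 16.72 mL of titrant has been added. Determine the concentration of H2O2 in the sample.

0.119 M

n(KMnO4) = 0.06483 x 0.01672 = 0.001084 mol.
From the balanced equation, 2 mol KMnO4 reacts with 5 mol H2O2, so n(H2O2) = 0.001084 x 5/2 = 0.002710 mol.
[H2O2] = 0.002710 / 0.02268 L = 0.119 M.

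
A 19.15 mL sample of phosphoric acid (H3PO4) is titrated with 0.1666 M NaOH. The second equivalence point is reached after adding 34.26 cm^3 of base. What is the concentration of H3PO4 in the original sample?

0.149 M

n(NaOH) = 0.1666 x 0.03426 = 0.005708 mol.
At the second equivalence point, 2 mol OH^- react per mol H3PO4, so n(H3PO4) = 0.005708 / 2 = 0.002854 mol.
[H3PO4] = 0.002854 / 0.01915 L = 0.149 M.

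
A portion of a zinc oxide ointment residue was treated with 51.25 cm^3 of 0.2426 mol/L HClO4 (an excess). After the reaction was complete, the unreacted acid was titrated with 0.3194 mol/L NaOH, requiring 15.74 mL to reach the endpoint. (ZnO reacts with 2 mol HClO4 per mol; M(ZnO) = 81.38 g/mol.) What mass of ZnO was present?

Total n(HClO4) added = 0.2426 x 0.05125 = 0.01243 mol.
n(NaOH) used = 0.3194 x 0.01574 = 0.005027 mol, which equals the excess n(HClO4).
So n(HClO4) consumed by the sample = 0.01243 - 0.005027 = 0.007406 mol.
n(ZnO) = 0.007406 / 2 = 0.003703 mol.
mass = 0.003703 mol x 81.38 g/mol = 0.301 g.

0.301 g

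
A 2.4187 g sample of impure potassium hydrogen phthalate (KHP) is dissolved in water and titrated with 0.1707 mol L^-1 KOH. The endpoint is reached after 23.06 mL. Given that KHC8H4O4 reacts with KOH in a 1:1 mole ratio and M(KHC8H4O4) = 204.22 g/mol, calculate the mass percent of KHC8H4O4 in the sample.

33.2%

n(KOH) = 0.1707 x 0.02306 = 0.003936 mol.
n(KHC8H4O4) = 0.003936 / 1 = 0.003936 mol.
mass of KHC8H4O4 = 0.003936 x 204.22 = 0.8039 g.
% purity = 0.8039 / 2.4187 x 100 = 33.2%.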